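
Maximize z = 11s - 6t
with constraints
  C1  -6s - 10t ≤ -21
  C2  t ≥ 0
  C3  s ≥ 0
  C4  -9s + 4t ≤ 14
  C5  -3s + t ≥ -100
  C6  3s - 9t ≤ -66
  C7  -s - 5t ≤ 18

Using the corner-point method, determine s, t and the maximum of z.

s = 161/4, t = 83/4, maximum z = 1273/4

Corner points and z = 11s - 6t:
  (138, 314) → z = -366
  (2, 8) → z = -26
  (161/4, 83/4) → z = 1273/4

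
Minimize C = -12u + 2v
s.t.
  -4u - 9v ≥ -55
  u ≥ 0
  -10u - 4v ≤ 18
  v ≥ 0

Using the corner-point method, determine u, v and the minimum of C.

u = 55/4, v = 0, minimum C = -165

Vertices and C = -12u + 2v:
  (0, 55/9) → C = 110/9
  (55/4, 0) → C = -165
  (0, 0) → C = 0

The optimum lies where -4u - 9v = -55 and v = 0.
Solving simultaneously gives u = 55/4, v = 0.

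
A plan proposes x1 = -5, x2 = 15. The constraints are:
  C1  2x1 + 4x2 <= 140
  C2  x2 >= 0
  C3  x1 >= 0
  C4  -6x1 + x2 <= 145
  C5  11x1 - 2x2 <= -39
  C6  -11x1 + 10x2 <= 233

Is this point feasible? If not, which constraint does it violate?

Constraint C3: x1 = -5, which is not ≥ 0. All other constraints are satisfied.

not feasible — violates C3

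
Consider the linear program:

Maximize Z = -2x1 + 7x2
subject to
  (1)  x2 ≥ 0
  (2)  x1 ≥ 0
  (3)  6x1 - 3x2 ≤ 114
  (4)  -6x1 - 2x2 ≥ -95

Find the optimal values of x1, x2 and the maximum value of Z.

At the optimal vertex, x1 = 0 and -6x1 - 2x2 = -95.
Solving simultaneously gives x1 = 0, x2 = 95/2.

x1 = 0, x2 = 95/2, maximum Z = 665/2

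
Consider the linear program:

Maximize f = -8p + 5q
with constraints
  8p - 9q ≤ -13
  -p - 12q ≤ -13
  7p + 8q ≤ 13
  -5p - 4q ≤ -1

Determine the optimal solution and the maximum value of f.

p = -11/3, q = 29/6, maximum f = 107/2

Feasible corners and f = -8p + 5q:
  (-13/35, 39/35) → f = 299/35
  (13/127, 195/127) → f = 871/127
  (-5/7, 8/7) → f = 80/7
  (-11/3, 29/6) → f = 107/2

At the optimal vertex, 7p + 8q = 13 and -5p - 4q = -1.
Solving simultaneously gives p = -11/3, q = 29/6.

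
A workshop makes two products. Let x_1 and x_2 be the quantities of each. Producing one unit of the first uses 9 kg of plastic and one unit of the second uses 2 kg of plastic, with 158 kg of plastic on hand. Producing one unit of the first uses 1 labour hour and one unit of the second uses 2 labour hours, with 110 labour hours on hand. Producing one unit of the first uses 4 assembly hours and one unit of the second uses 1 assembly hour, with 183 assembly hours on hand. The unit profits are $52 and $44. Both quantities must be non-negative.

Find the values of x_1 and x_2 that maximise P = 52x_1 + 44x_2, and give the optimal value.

Vertices and P = 52x_1 + 44x_2:
  (0, 0) → P = 0
  (0, 55) → P = 2420
  (158/9, 0) → P = 8216/9
  (6, 52) → P = 2600

The optimum lies where 9x_1 + 2x_2 = 158 and x_1 + 2x_2 = 110.
Solving simultaneously gives x_1 = 6, x_2 = 52.

x_1 = 6, x_2 = 52, maximum P = 2600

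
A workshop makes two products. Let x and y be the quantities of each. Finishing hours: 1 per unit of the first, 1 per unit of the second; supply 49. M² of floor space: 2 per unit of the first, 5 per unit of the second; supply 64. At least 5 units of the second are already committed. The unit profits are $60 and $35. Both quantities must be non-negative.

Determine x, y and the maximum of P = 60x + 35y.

x = 39/2, y = 5, maximum P = 1345

Feasible corners and P = 60x + 35y:
  (0, 64/5) → P = 448
  (0, 5) → P = 175
  (39/2, 5) → P = 1345

At the optimal vertex, 2x + 5y = 64 and y = 5.
Solving simultaneously gives x = 39/2, y = 5.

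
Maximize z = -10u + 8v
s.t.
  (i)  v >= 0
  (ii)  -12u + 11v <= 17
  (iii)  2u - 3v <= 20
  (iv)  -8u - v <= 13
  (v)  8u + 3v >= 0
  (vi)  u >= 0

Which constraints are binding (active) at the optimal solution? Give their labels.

Feasible corners and z = -10u + 8v:
  (10, 0) → z = -100
  (0, 0) → z = 0
  (0, 17/11) → z = 136/11
The feasible region is unbounded (it extends along (11, 12), (3, 2)), but z strictly decreases along every unbounded feasible direction, so there is no improving ray and the maximum is attained at a vertex.

The maximum is at (0, 17/11). Substituting into each constraint, equality holds for (ii) and (vi); the remaining constraints have slack.

(ii) and (vi)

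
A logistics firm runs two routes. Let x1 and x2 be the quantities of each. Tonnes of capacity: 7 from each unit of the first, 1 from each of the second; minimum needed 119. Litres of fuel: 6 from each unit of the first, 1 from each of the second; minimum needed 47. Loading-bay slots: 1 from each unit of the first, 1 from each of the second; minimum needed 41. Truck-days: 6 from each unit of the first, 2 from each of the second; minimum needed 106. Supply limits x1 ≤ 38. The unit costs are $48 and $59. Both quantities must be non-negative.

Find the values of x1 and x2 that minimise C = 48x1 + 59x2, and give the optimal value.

x1 = 38, x2 = 3, minimum C = 2001

Corner points and C = 48x1 + 59x2:
  (0, 119) → C = 7021
  (13, 28) → C = 2276
  (38, 3) → C = 2001
The feasible region is unbounded (it extends along (0, 1)), but C strictly increases along every unbounded feasible direction, so there is no improving ray and the minimum is attained at a vertex.

At the optimal vertex, x1 + x2 = 41 and x1 = 38.
Solving simultaneously gives x1 = 38, x2 = 3.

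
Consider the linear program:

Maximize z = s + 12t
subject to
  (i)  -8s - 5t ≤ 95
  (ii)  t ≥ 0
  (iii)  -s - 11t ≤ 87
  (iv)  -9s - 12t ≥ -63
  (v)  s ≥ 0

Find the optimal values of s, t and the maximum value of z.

s = 0, t = 21/4, maximum z = 63

Vertices and z = s + 12t:
  (7, 0) → z = 7
  (0, 0) → z = 0
  (0, 21/4) → z = 63

The binding constraints are -9s - 12t = -63 and s = 0.
Solving simultaneously gives s = 0, t = 21/4.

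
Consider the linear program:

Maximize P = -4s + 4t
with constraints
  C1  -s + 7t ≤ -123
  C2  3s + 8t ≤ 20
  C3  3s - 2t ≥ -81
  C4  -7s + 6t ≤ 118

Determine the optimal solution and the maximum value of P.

Extreme points and P = -4s + 4t:
  (1124/29, -349/29) → P = -5892/29
  (-1564/43, -979/43) → P = 2340/43
  (-125/2, -213/4) → P = 37
The feasible region is unbounded (it extends along (8, -3), (-2, -3)), but P strictly decreases along every unbounded feasible direction, so there is no improving ray and the maximum is attained at a vertex.

s = -1564/43, t = -979/43, maximum P = 2340/43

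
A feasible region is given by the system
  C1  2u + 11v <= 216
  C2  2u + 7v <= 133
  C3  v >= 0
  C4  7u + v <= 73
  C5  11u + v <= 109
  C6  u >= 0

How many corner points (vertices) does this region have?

5

The feasible vertices (each the meet of two boundaries and inside every other half-plane) are:
  (378/47, 785/47)
  (0, 19)
  (109/11, 0)
  (0, 0)
  (9, 10)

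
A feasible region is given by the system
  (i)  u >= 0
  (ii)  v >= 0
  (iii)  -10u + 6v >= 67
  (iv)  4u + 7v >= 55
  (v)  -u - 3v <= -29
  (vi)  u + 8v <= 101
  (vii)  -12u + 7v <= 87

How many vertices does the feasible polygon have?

4

Of the 21 pairwise boundary intersections, those satisfying every inequality are:
  (0, 67/6)
  (0, 87/7)
  (35/43, 1077/86)
  (11/103, 1299/103)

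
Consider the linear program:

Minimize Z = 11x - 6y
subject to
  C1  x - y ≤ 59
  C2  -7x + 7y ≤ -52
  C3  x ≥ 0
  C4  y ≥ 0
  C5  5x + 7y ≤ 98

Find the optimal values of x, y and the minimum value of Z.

x = 52/7, y = 0, minimum Z = 572/7

Extreme points and Z = 11x - 6y:
  (52/7, 0) → Z = 572/7
  (25/2, 71/14) → Z = 1499/14
  (98/5, 0) → Z = 1078/5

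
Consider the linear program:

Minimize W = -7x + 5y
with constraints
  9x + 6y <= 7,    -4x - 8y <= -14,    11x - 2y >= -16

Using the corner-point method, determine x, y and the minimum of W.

x = -7/12, y = 49/24, minimum W = 343/24

Vertices and W = -7x + 5y:
  (-7/12, 49/24) → W = 343/24
  (-41/42, 221/84) → W = 1679/84
  (-25/24, 109/48) → W = 895/48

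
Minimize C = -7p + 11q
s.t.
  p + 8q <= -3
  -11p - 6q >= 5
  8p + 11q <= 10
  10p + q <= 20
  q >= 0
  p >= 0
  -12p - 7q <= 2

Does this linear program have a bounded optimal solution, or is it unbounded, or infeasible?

infeasible

The boundaries p = 0 and -12p - 7q = 2 meet at (0, -2/7), but that point violates p + 8q ≤ -3. Every candidate vertex is excluded by some other constraint, so the feasible region is empty.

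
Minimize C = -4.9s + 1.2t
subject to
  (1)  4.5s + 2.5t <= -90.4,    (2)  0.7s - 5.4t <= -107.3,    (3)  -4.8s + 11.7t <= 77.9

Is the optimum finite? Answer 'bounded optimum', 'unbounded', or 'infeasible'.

infeasible

The boundaries 4.5s + 2.5t = -90.4 and 0.7s - 5.4t = -107.3 meet at (-75641/2605, 41957/2605), but that point violates -4.8s + 11.7t ≤ 77.9. Every candidate vertex is excluded by some other constraint, so the feasible region is empty.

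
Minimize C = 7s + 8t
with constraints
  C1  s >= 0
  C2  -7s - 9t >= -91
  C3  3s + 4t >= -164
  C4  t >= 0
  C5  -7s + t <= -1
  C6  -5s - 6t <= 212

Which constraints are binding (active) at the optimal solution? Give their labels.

Extreme points and C = 7s + 8t:
  (13, 0) → C = 91
  (10/7, 9) → C = 82
  (1/7, 0) → C = 1

The minimum is at (1/7, 0). Substituting into each constraint, equality holds for C4 and C5; the remaining constraints have slack.

C4 and C5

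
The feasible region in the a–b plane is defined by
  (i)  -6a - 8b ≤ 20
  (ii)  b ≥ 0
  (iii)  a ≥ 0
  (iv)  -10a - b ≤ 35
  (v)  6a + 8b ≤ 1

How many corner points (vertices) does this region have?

Of the 9 pairwise boundary intersections, those satisfying every inequality are:
  (0, 0)
  (1/6, 0)
  (0, 1/8)

3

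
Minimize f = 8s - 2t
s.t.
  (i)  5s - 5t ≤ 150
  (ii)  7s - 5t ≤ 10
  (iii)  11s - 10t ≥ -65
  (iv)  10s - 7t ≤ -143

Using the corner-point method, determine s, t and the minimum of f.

s = -365, t = -395, minimum f = -2130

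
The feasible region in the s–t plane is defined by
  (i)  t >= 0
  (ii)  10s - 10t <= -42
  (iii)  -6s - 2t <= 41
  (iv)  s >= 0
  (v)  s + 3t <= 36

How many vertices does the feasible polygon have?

3

The feasible vertices (each the meet of two boundaries and inside every other half-plane) are:
  (0, 21/5)
  (117/20, 201/20)
  (0, 12)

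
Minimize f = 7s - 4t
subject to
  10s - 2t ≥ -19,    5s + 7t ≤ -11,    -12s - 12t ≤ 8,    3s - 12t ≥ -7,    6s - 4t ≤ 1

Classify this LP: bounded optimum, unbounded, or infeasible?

infeasible

The boundaries 10s - 2t = -19 and 5s + 7t = -11 meet at (-31/16, -3/16), but that point violates -12s - 12t ≤ 8. Every candidate vertex is excluded by some other constraint, so the feasible region is empty.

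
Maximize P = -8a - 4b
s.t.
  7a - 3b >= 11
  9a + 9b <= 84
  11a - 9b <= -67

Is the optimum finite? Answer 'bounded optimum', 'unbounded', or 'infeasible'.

The boundaries 7a - 3b = 11 and 9a + 9b = 84 meet at (39/10, 163/30), but that point violates 11a - 9b ≤ -67. Every candidate vertex is excluded by some other constraint, so the feasible region is empty.

infeasible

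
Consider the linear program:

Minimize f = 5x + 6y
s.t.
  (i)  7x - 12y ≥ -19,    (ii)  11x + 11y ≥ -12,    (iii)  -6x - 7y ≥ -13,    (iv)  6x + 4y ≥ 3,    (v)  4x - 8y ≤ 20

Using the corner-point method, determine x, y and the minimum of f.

x = 13/8, y = -27/16, minimum f = -2

Feasible corners and f = 5x + 6y:
  (23/121, 205/121) → f = 1345/121
  (-2/5, 27/20) → f = 61/10
  (61/19, -17/19) → f = 203/19
  (13/8, -27/16) → f = -2

At the optimal vertex, 6x + 4y = 3 and 4x - 8y = 20.
Solving simultaneously gives x = 13/8, y = -27/16.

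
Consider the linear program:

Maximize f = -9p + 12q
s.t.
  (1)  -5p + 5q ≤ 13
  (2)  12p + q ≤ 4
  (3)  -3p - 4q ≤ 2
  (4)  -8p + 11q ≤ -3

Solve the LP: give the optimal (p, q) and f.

p = -2/13, q = -5/13, maximum f = -42/13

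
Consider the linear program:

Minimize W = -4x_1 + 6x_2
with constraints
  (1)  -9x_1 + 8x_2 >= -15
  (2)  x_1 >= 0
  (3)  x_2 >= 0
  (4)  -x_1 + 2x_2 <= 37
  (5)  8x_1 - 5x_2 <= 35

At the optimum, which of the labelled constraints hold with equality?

(1) and (3)

Corner points and W = -4x_1 + 6x_2:
  (5/3, 0) → W = -20/3
  (205/19, 195/19) → W = 350/19
  (0, 0) → W = 0
  (0, 37/2) → W = 111
  (255/11, 331/11) → W = 966/11

The minimum is at (5/3, 0). Substituting into each constraint, equality holds for (1) and (3); the remaining constraints have slack.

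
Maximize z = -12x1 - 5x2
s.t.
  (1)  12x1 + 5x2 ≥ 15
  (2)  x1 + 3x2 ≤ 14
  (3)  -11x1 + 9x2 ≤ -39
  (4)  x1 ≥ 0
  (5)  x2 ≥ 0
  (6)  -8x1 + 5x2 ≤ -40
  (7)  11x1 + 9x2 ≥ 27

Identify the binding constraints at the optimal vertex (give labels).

(5) and (6)

Feasible corners and z = -12x1 - 5x2:
  (14, 0) → z = -168
  (190/29, 72/29) → z = -2640/29
  (5, 0) → z = -60

The maximum is at (5, 0). Substituting into each constraint, equality holds for (5) and (6); the remaining constraints have slack.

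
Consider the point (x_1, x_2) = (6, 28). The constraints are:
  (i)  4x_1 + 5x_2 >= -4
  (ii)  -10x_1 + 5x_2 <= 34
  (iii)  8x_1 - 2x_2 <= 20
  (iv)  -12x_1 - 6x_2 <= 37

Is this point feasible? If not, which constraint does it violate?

not feasible — violates (ii)

Constraint (ii): -10x_1 + 5x_2 = 80, which is not ≤ 34. All other constraints are satisfied.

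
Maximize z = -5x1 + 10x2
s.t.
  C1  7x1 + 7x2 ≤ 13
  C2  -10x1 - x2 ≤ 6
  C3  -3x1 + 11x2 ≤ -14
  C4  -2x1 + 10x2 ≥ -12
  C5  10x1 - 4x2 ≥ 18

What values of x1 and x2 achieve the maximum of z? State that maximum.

Feasible corners and z = -5x1 + 10x2:
  (241/98, -59/98) → z = -1795/98
  (107/42, -29/42) → z = -275/14
  (71/49, -43/49) → z = -785/49
  (33/23, -21/23) → z = -375/23

x1 = 71/49, x2 = -43/49, maximum z = -785/49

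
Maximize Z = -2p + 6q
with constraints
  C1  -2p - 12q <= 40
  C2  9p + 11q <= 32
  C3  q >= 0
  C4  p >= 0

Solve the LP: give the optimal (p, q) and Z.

p = 0, q = 32/11, maximum Z = 192/11

Extreme points and Z = -2p + 6q:
  (32/9, 0) → Z = -64/9
  (0, 32/11) → Z = 192/11
  (0, 0) → Z = 0

At the optimal vertex, 9p + 11q = 32 and p = 0.
Solving simultaneously gives p = 0, q = 32/11.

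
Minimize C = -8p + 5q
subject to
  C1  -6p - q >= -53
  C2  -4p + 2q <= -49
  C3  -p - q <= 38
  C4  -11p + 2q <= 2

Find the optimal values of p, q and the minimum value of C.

Corner points and C = -8p + 5q:
  (155/16, -41/8) → C = -825/8
  (91/5, -281/5) → C = -2133/5
  (-9/2, -67/2) → C = -263/2

At the optimal vertex, -6p - q = -53 and -p - q = 38.
Solving simultaneously gives p = 91/5, q = -281/5.

p = 91/5, q = -281/5, minimum C = -2133/5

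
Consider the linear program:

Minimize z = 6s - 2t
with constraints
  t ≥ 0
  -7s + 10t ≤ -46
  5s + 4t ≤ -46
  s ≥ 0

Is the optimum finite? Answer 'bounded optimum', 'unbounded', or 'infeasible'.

The boundaries t = 0 and -7s + 10t = -46 meet at (46/7, 0), but that point violates 5s + 4t ≤ -46. Every candidate vertex is excluded by some other constraint, so the feasible region is empty.

infeasible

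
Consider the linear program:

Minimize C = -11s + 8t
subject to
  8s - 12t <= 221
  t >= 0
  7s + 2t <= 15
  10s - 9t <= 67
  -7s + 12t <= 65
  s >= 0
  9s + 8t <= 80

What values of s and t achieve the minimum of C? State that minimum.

s = 15/7, t = 0, minimum C = -165/7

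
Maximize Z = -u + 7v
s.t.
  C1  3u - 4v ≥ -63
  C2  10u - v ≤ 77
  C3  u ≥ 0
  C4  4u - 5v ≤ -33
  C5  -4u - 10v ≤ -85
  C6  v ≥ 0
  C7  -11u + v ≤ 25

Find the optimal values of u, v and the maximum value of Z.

Extreme points and Z = -u + 7v:
  (371/37, 861/37) → Z = 5656/37
  (0, 63/4) → Z = 441/4
  (209/23, 319/23) → Z = 88
  (0, 17/2) → Z = 119/2
  (19/12, 118/15) → Z = 3209/60

u = 371/37, v = 861/37, maximum Z = 5656/37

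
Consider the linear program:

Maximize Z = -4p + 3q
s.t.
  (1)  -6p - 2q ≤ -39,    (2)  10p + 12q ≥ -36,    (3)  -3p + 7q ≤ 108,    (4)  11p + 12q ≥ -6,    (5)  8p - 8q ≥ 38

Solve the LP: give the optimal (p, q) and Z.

Corner points and Z = -4p + 3q:
  (48/5, -93/10) → Z = -663/10
  (97/16, 21/16) → Z = -325/16
  (30, -28) → Z = -204
  (565/16, 489/16) → Z = -793/16
The feasible region is unbounded (it extends along (6, -5), (7, 3)), but Z strictly decreases along every unbounded feasible direction, so there is no improving ray and the maximum is attained at a vertex.

The binding constraints are -6p - 2q = -39 and 8p - 8q = 38.
Solving simultaneously gives p = 97/16, q = 21/16.

p = 97/16, q = 21/16, maximum Z = -325/16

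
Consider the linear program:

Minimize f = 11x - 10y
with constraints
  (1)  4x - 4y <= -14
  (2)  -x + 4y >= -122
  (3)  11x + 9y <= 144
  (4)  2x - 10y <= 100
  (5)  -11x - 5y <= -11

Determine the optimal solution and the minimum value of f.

Corner points and f = 11x - 10y:
  (45/8, 73/8) → f = -235/8
  (-13/32, 99/32) → f = -1133/32
  (-621/44, 133/4) → f = -1951/4

x = -621/44, y = 133/4, minimum f = -1951/4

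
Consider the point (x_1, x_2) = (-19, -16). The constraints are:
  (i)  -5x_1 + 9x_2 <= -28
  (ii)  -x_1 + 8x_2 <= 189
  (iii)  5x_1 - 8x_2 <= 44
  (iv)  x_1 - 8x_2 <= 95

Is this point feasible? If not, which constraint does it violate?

not feasible — violates (iv)

Constraint (iv): x_1 - 8x_2 = 109, which is not ≤ 95. All other constraints are satisfied.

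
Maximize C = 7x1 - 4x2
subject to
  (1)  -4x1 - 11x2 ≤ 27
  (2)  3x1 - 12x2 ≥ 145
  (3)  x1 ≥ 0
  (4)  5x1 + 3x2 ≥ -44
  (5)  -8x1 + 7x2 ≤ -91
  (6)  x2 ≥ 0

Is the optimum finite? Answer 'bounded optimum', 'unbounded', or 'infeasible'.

unbounded

From the feasible point (145/3, 0), moving in the direction (12, 3) keeps every constraint satisfied while C increases without bound.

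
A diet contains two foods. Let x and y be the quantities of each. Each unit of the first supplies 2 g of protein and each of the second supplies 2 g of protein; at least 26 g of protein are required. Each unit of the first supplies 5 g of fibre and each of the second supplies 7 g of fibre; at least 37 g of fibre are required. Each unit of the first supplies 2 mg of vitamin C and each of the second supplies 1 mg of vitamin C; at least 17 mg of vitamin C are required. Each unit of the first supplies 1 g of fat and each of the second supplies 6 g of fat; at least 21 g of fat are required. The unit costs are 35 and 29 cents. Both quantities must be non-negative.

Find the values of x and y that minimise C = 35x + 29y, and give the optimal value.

The feasible region is unbounded (it extends along (0, 1), (1, 0)), but C strictly increases along every unbounded feasible direction, so there is no improving ray and the minimum is attained at a vertex.

The binding constraints are 2x + 2y = 26 and 2x + y = 17.
Solving simultaneously gives x = 4, y = 9.

x = 4, y = 9, minimum C = 401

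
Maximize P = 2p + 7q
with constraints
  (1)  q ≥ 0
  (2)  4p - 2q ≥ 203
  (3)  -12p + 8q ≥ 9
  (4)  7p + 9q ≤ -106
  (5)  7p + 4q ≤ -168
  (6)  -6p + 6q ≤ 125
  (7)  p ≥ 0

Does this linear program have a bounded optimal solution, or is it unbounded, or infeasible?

The boundaries -6p + 6q = 125 and p = 0 meet at (0, 125/6), but that point violates 4p - 2q ≥ 203. Every candidate vertex is excluded by some other constraint, so the feasible region is empty.

infeasible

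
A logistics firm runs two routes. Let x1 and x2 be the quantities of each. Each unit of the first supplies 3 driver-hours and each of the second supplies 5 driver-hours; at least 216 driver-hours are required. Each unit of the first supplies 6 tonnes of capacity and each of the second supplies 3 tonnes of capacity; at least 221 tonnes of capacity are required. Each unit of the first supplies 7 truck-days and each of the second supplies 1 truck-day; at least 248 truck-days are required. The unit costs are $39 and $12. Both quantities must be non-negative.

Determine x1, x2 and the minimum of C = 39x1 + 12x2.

x1 = 32, x2 = 24, minimum C = 1536

The feasible region is unbounded (it extends along (0, 1), (1, 0)), but C strictly increases along every unbounded feasible direction, so there is no improving ray and the minimum is attained at a vertex.

At the optimal vertex, 3x1 + 5x2 = 216 and 7x1 + x2 = 248.
Solving simultaneously gives x1 = 32, x2 = 24.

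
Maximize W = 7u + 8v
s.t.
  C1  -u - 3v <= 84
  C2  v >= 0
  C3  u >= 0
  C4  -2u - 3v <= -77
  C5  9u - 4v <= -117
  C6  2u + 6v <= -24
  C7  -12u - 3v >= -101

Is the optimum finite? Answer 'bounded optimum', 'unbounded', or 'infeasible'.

infeasible

The boundaries u = 0 and 9u - 4v = -117 meet at (0, 117/4), but that point violates 2u + 6v ≤ -24. Every candidate vertex is excluded by some other constraint, so the feasible region is empty.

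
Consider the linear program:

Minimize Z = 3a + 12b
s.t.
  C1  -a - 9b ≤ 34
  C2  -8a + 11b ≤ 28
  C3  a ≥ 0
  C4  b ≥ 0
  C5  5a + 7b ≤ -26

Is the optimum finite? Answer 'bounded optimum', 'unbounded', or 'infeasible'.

infeasible

The boundaries -a - 9b = 34 and a = 0 meet at (0, -34/9), but that point violates b ≥ 0. Every candidate vertex is excluded by some other constraint, so the feasible region is empty.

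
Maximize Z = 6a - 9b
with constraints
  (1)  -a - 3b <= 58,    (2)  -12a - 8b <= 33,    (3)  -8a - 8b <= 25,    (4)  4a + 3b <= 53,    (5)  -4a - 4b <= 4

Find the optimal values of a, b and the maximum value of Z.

Feasible corners and Z = 6a - 9b:
  (37, -95/3) → Z = 507
  (55/2, -57/2) → Z = 843/2
  (-523/4, 192) → Z = -5025/2
  (-25/4, 21/4) → Z = -339/4

The optimum lies where -a - 3b = 58 and 4a + 3b = 53.
Solving simultaneously gives a = 37, b = -95/3.

a = 37, b = -95/3, maximum Z = 507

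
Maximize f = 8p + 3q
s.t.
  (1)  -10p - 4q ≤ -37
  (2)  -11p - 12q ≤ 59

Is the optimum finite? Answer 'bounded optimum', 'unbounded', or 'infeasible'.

unbounded

From the feasible point (170/19, -997/76), moving in the direction (12, -11) keeps every constraint satisfied while f increases without bound.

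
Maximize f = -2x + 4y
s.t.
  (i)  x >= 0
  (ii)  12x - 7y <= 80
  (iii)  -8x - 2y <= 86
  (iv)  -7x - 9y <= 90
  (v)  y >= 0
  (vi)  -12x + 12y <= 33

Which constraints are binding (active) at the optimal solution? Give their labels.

(ii) and (vi)

Vertices and f = -2x + 4y:
  (0, 0) → f = 0
  (0, 11/4) → f = 11
  (20/3, 0) → f = -40/3
  (397/20, 113/5) → f = 507/10

The maximum is at (397/20, 113/5). Substituting into each constraint, equality holds for (ii) and (vi); the remaining constraints have slack.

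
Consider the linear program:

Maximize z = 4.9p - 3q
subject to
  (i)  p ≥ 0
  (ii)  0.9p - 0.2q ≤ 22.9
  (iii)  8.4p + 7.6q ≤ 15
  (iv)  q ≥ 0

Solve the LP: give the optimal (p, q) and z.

Feasible corners and z = 4.9p - 3q:
  (0, 75/38) → z = -225/38
  (0, 0) → z = 0
  (25/14, 0) → z = 35/4

p = 25/14, q = 0, maximum z = 35/4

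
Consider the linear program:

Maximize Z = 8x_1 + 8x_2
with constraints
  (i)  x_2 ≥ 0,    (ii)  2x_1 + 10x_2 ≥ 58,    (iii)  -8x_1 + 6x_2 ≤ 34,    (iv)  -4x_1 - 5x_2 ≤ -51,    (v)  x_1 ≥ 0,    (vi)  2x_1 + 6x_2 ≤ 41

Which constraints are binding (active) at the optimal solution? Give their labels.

(ii) and (vi)

Vertices and Z = 8x_1 + 8x_2:
  (22/3, 13/3) → Z = 280/3
  (31/4, 17/4) → Z = 96
  (101/14, 31/7) → Z = 652/7

The maximum is at (31/4, 17/4). Substituting into each constraint, equality holds for (ii) and (vi); the remaining constraints have slack.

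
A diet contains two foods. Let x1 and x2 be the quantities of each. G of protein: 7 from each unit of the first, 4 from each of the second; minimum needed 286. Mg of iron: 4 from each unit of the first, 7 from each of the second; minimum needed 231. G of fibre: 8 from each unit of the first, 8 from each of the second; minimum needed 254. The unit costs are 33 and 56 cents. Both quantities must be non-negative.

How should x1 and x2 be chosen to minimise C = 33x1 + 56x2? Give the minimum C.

Feasible corners and C = 33x1 + 56x2:
  (0, 143/2) → C = 4004
  (231/4, 0) → C = 7623/4
  (98/3, 43/3) → C = 5642/3
The feasible region is unbounded (it extends along (0, 1), (1, 0)), but C strictly increases along every unbounded feasible direction, so there is no improving ray and the minimum is attained at a vertex.

The binding constraints are 7x1 + 4x2 = 286 and 4x1 + 7x2 = 231.
Solving simultaneously gives x1 = 98/3, x2 = 43/3.

x1 = 98/3, x2 = 43/3, minimum C = 5642/3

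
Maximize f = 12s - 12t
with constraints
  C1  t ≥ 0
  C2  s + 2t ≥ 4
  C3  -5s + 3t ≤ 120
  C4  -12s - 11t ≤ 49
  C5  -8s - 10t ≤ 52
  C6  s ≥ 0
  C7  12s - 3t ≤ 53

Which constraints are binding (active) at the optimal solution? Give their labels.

C1 and C7

Feasible corners and f = 12s - 12t:
  (4, 0) → f = 48
  (53/12, 0) → f = 53
  (0, 2) → f = -24
  (0, 40) → f = -480
  (173/7, 1705/21) → f = -4744/7

The maximum is at (53/12, 0). Substituting into each constraint, equality holds for C1 and C7; the remaining constraints have slack.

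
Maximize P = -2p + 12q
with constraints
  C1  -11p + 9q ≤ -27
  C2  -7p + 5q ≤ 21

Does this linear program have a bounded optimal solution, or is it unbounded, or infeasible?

From the feasible point (-81/2, -105/2), moving in the direction (9, 11) keeps every constraint satisfied while P increases without bound.

unbounded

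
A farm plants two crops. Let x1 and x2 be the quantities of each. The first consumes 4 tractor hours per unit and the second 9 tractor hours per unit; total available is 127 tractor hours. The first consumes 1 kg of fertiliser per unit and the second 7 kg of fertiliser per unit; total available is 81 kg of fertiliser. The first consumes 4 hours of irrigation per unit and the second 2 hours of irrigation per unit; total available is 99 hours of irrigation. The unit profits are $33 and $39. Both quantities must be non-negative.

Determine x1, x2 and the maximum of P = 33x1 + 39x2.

Feasible corners and P = 33x1 + 39x2:
  (0, 0) → P = 0
  (0, 81/7) → P = 3159/7
  (99/4, 0) → P = 3267/4
  (160/19, 197/19) → P = 12963/19
  (91/4, 4) → P = 3627/4

The binding constraints are 4x1 + 9x2 = 127 and 4x1 + 2x2 = 99.
Solving simultaneously gives x1 = 91/4, x2 = 4.

x1 = 91/4, x2 = 4, maximum P = 3627/4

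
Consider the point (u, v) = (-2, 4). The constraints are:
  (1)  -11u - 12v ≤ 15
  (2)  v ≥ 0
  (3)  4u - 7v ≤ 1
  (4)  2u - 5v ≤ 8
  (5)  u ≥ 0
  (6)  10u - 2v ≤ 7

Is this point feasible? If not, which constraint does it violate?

not feasible — violates (5)

Constraint (5): u = -2, which is not ≥ 0. All other constraints are satisfied.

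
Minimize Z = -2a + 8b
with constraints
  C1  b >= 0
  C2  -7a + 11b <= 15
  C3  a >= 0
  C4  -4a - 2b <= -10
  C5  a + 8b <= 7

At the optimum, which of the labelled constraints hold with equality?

Vertices and Z = -2a + 8b:
  (5/2, 0) → Z = -5
  (7, 0) → Z = -14
  (11/5, 3/5) → Z = 2/5

The minimum is at (7, 0). Substituting into each constraint, equality holds for C1 and C5; the remaining constraints have slack.

C1 and C5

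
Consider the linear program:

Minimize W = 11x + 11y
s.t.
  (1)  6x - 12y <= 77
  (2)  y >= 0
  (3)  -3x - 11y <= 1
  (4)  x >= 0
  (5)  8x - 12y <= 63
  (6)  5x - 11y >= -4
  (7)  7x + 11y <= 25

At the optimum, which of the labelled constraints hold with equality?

(2) and (4)

Extreme points and W = 11x + 11y:
  (0, 0) → W = 0
  (25/7, 0) → W = 275/7
  (0, 4/11) → W = 4
  (7/4, 51/44) → W = 32

The minimum is at (0, 0). Substituting into each constraint, equality holds for (2) and (4); the remaining constraints have slack.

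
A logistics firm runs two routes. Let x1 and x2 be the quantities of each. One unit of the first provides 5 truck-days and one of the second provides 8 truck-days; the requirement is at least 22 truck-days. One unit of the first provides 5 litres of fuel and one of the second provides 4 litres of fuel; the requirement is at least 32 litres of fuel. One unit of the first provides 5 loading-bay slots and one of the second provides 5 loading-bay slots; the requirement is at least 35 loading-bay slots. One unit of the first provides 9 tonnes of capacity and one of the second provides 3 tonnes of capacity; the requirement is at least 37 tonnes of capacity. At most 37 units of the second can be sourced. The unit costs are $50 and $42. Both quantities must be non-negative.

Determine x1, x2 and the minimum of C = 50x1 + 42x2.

Feasible corners and C = 50x1 + 42x2:
  (0, 37/3) → C = 518
  (0, 37) → C = 1554
  (7, 0) → C = 350
  (4, 3) → C = 326
  (52/21, 103/21) → C = 6926/21
The feasible region is unbounded (it extends along (1, 0)), but C strictly increases along every unbounded feasible direction, so there is no improving ray and the minimum is attained at a vertex.

The optimum lies where 5x1 + 4x2 = 32 and 5x1 + 5x2 = 35.
Solving simultaneously gives x1 = 4, x2 = 3.

x1 = 4, x2 = 3, minimum C = 326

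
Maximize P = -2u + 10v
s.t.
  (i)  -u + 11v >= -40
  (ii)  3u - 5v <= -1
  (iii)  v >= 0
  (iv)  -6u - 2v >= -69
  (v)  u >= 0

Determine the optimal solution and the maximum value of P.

u = 0, v = 69/2, maximum P = 345

Corner points and P = -2u + 10v:
  (343/36, 71/12) → P = 361/9
  (0, 1/5) → P = 2
  (0, 69/2) → P = 345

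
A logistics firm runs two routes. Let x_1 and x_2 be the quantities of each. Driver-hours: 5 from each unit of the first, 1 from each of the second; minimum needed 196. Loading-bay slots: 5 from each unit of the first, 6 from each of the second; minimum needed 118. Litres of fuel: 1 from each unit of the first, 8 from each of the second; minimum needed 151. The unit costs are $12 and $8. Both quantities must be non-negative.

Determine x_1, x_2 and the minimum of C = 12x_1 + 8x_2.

x_1 = 109/3, x_2 = 43/3, minimum C = 1652/3

Corner points and C = 12x_1 + 8x_2:
  (0, 196) → C = 1568
  (151, 0) → C = 1812
  (109/3, 43/3) → C = 1652/3
The feasible region is unbounded (it extends along (0, 1), (1, 0)), but C strictly increases along every unbounded feasible direction, so there is no improving ray and the minimum is attained at a vertex.

The binding constraints are 5x_1 + x_2 = 196 and x_1 + 8x_2 = 151.
Solving simultaneously gives x_1 = 109/3, x_2 = 43/3.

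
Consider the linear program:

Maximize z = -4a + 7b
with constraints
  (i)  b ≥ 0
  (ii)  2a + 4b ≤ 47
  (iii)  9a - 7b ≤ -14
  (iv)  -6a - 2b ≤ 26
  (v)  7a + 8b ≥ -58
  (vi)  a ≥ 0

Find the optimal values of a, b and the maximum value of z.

a = 0, b = 47/4, maximum z = 329/4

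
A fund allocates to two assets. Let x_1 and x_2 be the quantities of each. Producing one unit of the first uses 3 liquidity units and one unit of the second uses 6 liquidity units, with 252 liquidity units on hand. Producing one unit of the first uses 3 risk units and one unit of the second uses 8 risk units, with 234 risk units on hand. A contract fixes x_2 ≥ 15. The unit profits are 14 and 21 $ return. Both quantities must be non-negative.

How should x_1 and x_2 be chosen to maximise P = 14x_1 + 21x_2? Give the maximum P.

x_1 = 38, x_2 = 15, maximum P = 847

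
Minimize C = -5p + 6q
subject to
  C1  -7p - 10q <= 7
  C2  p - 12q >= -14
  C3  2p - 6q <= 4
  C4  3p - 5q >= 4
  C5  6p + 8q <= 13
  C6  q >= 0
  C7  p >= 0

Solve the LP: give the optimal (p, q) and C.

p = 55/26, q = 1/26, minimum C = -269/26

Extreme points and C = -5p + 6q:
  (55/26, 1/26) → C = -269/26
  (2, 0) → C = -10
  (97/54, 5/18) → C = -395/54
  (4/3, 0) → C = -20/3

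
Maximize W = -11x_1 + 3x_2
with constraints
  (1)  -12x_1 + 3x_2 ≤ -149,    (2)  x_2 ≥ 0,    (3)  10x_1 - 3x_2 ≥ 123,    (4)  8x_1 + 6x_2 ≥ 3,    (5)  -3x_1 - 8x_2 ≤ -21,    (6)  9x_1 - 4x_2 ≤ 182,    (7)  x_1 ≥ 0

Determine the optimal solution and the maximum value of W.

The feasible region is unbounded (it extends along (4, 9), (3, 10)), but W strictly decreases along every unbounded feasible direction, so there is no improving ray and the maximum is attained at a vertex.

The binding constraints are -12x_1 + 3x_2 = -149 and 10x_1 - 3x_2 = 123.
Solving simultaneously gives x_1 = 13, x_2 = 7/3.

x_1 = 13, x_2 = 7/3, maximum W = -136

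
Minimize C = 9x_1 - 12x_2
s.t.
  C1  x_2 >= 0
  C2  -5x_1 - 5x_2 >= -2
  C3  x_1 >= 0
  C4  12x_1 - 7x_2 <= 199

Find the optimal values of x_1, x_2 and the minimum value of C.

x_1 = 0, x_2 = 2/5, minimum C = -24/5

Feasible corners and C = 9x_1 - 12x_2:
  (2/5, 0) → C = 18/5
  (0, 0) → C = 0
  (0, 2/5) → C = -24/5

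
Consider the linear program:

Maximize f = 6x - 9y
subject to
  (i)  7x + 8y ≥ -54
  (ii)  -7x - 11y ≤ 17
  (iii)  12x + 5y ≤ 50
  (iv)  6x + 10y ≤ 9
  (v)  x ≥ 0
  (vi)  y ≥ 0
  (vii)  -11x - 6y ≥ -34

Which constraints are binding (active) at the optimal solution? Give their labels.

Vertices and f = 6x - 9y:
  (0, 9/10) → f = -81/10
  (3/2, 0) → f = 9
  (0, 0) → f = 0

The maximum is at (3/2, 0). Substituting into each constraint, equality holds for (iv) and (vi); the remaining constraints have slack.

(iv) and (vi)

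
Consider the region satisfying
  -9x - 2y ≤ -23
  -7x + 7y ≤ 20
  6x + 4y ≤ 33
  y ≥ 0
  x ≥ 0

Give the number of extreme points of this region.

4

Pairwise boundary intersections that survive every other constraint:
  (11/7, 31/7)
  (23/9, 0)
  (151/70, 351/70)
  (11/2, 0)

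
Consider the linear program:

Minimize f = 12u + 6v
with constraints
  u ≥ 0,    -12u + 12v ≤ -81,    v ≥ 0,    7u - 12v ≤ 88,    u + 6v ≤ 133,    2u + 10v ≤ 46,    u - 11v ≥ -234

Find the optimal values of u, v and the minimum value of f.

Corner points and f = 12u + 6v:
  (27/4, 0) → f = 81
  (227/24, 65/24) → f = 519/4
  (88/7, 0) → f = 1056/7
  (716/47, 73/47) → f = 9030/47

u = 27/4, v = 0, minimum f = 81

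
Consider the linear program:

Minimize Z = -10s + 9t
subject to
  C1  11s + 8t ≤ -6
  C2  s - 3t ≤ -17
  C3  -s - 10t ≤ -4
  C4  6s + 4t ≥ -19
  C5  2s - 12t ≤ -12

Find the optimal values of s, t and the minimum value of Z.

Vertices and Z = -10s + 9t:
  (-154/41, 181/41) → Z = 3169/41
  (-32, 173/4) → Z = 2837/4
  (-125/22, 83/22) → Z = 1997/22

s = -154/41, t = 181/41, minimum Z = 3169/41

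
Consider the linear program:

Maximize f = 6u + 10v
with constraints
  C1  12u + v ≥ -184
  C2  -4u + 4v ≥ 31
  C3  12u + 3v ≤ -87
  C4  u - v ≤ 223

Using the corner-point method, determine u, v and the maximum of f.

Corner points and f = 6u + 10v:
  (-59/4, -7) → f = -317/2
  (-155/8, 97/2) → f = 1475/4
  (-147/20, 2/5) → f = -401/10

The binding constraints are 12u + v = -184 and 12u + 3v = -87.
Solving simultaneously gives u = -155/8, v = 97/2.

u = -155/8, v = 97/2, maximum f = 1475/4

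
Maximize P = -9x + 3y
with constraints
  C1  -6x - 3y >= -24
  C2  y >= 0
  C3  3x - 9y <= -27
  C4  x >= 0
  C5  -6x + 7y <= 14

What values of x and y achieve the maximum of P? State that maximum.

x = 21/11, y = 40/11, maximum P = -69/11

Vertices and P = -9x + 3y:
  (15/7, 26/7) → P = -57/7
  (21/10, 19/5) → P = -15/2
  (21/11, 40/11) → P = -69/11

The optimum lies where 3x - 9y = -27 and -6x + 7y = 14.
Solving simultaneously gives x = 21/11, y = 40/11.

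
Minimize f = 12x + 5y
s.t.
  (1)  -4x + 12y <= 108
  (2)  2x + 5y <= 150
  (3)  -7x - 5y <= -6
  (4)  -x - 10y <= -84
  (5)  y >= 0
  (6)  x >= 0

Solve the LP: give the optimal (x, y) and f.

x = 0, y = 42/5, minimum f = 42

Feasible corners and f = 12x + 5y:
  (315/11, 204/11) → f = 4800/11
  (0, 9) → f = 45
  (72, 6/5) → f = 870
  (0, 42/5) → f = 42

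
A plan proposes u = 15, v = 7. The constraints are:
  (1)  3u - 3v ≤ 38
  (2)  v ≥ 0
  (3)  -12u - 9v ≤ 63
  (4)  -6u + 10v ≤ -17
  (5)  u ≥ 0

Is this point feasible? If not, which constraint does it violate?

(1): 24 ≤ 38 ✓
(2): 7 ≥ 0 ✓
(3): -243 ≤ 63 ✓
(4): -20 ≤ -17 ✓
(5): 15 ≥ 0 ✓

feasible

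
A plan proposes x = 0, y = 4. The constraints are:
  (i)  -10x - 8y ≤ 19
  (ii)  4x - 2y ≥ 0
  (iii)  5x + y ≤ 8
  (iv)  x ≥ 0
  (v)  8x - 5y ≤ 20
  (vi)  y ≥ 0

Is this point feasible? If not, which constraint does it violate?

Constraint (ii): 4x - 2y = -8, which is not ≥ 0. All other constraints are satisfied.

not feasible — violates (ii)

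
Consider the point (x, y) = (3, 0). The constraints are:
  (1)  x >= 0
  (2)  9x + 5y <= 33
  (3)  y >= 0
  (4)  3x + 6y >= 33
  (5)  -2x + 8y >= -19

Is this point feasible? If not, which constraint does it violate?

Constraint (4): 3x + 6y = 9, which is not ≥ 33. All other constraints are satisfied.

not feasible — violates (4)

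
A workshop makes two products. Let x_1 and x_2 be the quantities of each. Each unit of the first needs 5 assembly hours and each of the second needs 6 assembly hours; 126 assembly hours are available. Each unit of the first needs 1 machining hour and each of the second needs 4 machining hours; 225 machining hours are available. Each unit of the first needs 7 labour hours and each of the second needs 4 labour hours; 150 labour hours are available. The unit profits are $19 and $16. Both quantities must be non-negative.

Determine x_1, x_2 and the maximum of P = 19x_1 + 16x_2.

x_1 = 18, x_2 = 6, maximum P = 438

Vertices and P = 19x_1 + 16x_2:
  (0, 0) → P = 0
  (0, 21) → P = 336
  (150/7, 0) → P = 2850/7
  (18, 6) → P = 438

The binding constraints are 5x_1 + 6x_2 = 126 and 7x_1 + 4x_2 = 150.
Solving simultaneously gives x_1 = 18, x_2 = 6.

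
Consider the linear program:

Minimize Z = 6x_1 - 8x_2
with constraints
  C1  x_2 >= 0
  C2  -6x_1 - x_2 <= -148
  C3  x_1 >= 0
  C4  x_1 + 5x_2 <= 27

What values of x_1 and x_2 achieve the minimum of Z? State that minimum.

Vertices and Z = 6x_1 - 8x_2:
  (74/3, 0) → Z = 148
  (27, 0) → Z = 162
  (713/29, 14/29) → Z = 4166/29

The optimum lies where -6x_1 - x_2 = -148 and x_1 + 5x_2 = 27.
Solving simultaneously gives x_1 = 713/29, x_2 = 14/29.

x_1 = 713/29, x_2 = 14/29, minimum Z = 4166/29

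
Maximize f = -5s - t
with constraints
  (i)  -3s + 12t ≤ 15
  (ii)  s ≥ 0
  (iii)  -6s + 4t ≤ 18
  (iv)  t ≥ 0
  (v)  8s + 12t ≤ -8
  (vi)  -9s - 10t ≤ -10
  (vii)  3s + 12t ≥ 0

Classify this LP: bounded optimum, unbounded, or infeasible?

infeasible

The boundaries -3s + 12t = 15 and s = 0 meet at (0, 5/4), but that point violates 8s + 12t ≤ -8. Every candidate vertex is excluded by some other constraint, so the feasible region is empty.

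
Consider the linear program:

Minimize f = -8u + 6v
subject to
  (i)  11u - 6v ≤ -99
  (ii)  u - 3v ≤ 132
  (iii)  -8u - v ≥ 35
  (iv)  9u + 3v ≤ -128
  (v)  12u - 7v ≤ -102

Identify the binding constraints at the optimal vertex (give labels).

(ii) and (v)

Extreme points and f = -8u + 6v:
  (-355/29, -517/87) → f = 1806/29
  (-81/5, -66/5) → f = 252/5
  (-1230/29, -1686/29) → f = -276/29
The feasible region is unbounded (it extends along (-3, -1), (-1, 3)), but f strictly increases along every unbounded feasible direction, so there is no improving ray and the minimum is attained at a vertex.

The minimum is at (-1230/29, -1686/29). Substituting into each constraint, equality holds for (ii) and (v); the remaining constraints have slack.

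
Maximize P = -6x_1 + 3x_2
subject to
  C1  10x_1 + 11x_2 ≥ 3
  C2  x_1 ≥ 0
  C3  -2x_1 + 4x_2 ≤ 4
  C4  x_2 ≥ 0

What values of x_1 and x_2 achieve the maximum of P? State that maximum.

x_1 = 0, x_2 = 1, maximum P = 3

The feasible region is unbounded (it extends along (2, 1), (1, 0)), but P strictly decreases along every unbounded feasible direction, so there is no improving ray and the maximum is attained at a vertex.

At the optimal vertex, x_1 = 0 and -2x_1 + 4x_2 = 4.
Solving simultaneously gives x_1 = 0, x_2 = 1.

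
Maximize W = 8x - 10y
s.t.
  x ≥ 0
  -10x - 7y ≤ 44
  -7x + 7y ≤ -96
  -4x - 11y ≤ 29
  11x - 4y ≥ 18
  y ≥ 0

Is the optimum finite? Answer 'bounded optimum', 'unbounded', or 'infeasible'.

unbounded

From the feasible point (96/7, 0), moving in the direction (1, 0) keeps every constraint satisfied while W increases without bound.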